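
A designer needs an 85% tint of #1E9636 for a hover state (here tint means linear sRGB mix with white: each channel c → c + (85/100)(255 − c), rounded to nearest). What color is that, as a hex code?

#DDEFE1

#1E9636 is rgb(30, 150, 54).
Lerp each channel 85% toward 255:
  R: 30 + 191.25 = 221.25 → 221
  G: 150 + 89.25 = 239.25 → 239
  B: 54 + 170.85 = 224.85 → 225
rgb(221, 239, 225) = #DDEFE1.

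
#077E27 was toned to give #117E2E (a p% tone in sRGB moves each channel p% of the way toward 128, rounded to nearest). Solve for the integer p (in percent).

8%

#077E27 is rgb(7, 126, 39); #117E2E is rgb(17, 126, 46).
On the R channel (widest range): 17 ≈ 7 + (p/100)(128 − 7), so p ≈ 100×(17 − 7)/(128 − 7) = 1000/121 = 8.26.
p = 8 reproduces all three channels after rounding.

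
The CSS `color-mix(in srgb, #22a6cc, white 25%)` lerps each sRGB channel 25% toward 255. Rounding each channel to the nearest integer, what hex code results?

#59bcd9

#22a6cc is rgb(34, 166, 204).
Per channel, c → c + 0.25(255 − c):
  R: 34 + 0.25×(255−34) = 34 + 55.25 = 89.25 → 89
  G: 166 + 22.25 = 188.25 → 188
  B: 204 + 0.25×(255−204) = 204 + 12.75 = 216.75 → 217
rgb(89, 188, 217) = #59bcd9.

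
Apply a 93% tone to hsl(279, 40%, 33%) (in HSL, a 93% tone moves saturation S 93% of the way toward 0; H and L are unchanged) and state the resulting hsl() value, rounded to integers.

S moves 93% from 40 toward 0: 40 − 37.2 = 2.8 → 3.
H and L are unchanged.

hsl(279, 3%, 33%)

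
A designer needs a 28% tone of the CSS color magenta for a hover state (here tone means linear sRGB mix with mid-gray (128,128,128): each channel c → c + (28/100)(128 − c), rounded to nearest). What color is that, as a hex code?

CSS magenta is rgb(255, 0, 255).
A 28% tone moves each channel 28% toward 128:
  R: 255 + 0.28×(128−255) = 255 − 35.56 = 219.44 → 219
  G: 0 + 0.28×(128−0) = 0 + 35.84 = 35.84 → 36
  B: 255 + 0.28×(128−255) = 255 − 35.56 = 219.44 → 219
rgb(219, 36, 219) = #DB24DB.

#DB24DB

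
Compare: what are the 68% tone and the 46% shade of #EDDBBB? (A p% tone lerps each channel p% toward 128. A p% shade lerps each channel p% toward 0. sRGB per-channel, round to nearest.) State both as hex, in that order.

#A39D93, #807665

#EDDBBB is rgb(237, 219, 187).
68% tone:
  R: 237 + 0.68×(128−237) = 237 − 74.12 = 162.88 → 163
  G: 219 − 61.88 = 157.12 → 157
  B: 187 + 0.68×(128−187) = 187 − 40.12 = 146.88 → 147
  → #A39D93
46% shade:
  R: 237 + 0.46×(0−237) = 237 − 109.02 = 127.98 → 128
  G: 219 − 100.74 = 118.26 → 118
  B: 187 − 86.02 = 100.98 → 101
  → #807665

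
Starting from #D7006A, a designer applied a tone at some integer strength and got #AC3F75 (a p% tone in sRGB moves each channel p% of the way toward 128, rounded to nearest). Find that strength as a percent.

#D7006A is rgb(215, 0, 106); #AC3F75 is rgb(172, 63, 117).
On the G channel (widest range): 63 ≈ 0 + (p/100)(128 − 0), so p ≈ 100×(63 − 0)/(128 − 0) = 6300/128 = 49.22.
p = 49 reproduces all three channels after rounding.

49%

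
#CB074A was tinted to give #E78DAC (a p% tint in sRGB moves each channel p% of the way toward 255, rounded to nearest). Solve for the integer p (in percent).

54%

#CB074A is rgb(203, 7, 74); #E78DAC is rgb(231, 141, 172).
On the G channel (widest range): 141 ≈ 7 + (p/100)(255 − 7), so p ≈ 100×(141 − 7)/(255 − 7) = 13400/248 = 54.03.
p = 54 reproduces all three channels after rounding.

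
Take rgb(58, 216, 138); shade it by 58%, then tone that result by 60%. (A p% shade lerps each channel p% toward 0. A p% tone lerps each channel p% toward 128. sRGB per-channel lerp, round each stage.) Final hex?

Per channel, c → c + 0.58(0 − c):
  R: 58 − 33.64 = 24.36 → 24
  G: 216 − 125.28 = 90.72 → 91
  B: 138 − 80.04 = 57.96 → 58
After the shade: rgb(24, 91, 58) = #185b3a.
Per channel, c → c + 0.6(128 − c):
  R: 24 + 0.6×(128−24) = 24 + 62.4 = 86.4 → 86
  G: 91 + 22.2 = 113.2 → 113
  B: 58 + 0.6×(128−58) = 58 + 42 = 100 → 100
rgb(86, 113, 100) = #567164.

#567164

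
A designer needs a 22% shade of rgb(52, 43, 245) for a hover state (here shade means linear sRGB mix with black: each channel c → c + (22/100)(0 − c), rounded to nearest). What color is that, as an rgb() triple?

rgb(41, 34, 191)

Lerp each channel 22% toward 0:
  R: 52 + 0.22×(0−52) = 52 − 11.44 = 40.56 → 41
  G: 43 + 0.22×(0−43) = 43 − 9.46 = 33.54 → 34
  B: 245 + 0.22×(0−245) = 245 − 53.9 = 191.1 → 191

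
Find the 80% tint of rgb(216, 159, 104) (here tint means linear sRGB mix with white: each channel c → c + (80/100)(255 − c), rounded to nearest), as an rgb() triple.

Per channel, c → c + 0.8(255 − c):
  R: 216 + 0.8×(255−216) = 216 + 31.2 = 247.2 → 247
  G: 159 + 0.8×(255−159) = 159 + 76.8 = 235.8 → 236
  B: 104 + 0.8×(255−104) = 104 + 120.8 = 224.8 → 225

rgb(247, 236, 225)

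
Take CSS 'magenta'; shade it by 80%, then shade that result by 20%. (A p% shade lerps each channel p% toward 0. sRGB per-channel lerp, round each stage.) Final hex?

#290029

CSS magenta is rgb(255, 0, 255).
Per channel, c → c + 0.8(0 − c):
  R: 255 + 0.8×(0−255) = 255 − 204 = 51 → 51
  G: 0 + 0.8×(0−0) = 0 + 0 = 0 → 0
  B: 255 + 0.8×(0−255) = 255 − 204 = 51 → 51
After the shade: rgb(51, 0, 51) = #330033.
A 20% shade moves each channel 20% toward 0:
  R: 51 + 0.2×(0−51) = 51 − 10.2 = 40.8 → 41
  G: 0 + 0 = 0 → 0
  B: 51 + 0.2×(0−51) = 51 − 10.2 = 40.8 → 41
rgb(41, 0, 41) = #290029.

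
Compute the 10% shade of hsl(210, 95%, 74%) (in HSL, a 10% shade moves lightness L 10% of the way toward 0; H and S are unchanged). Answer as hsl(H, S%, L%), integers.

hsl(210, 95%, 67%)

L moves 10% from 74 toward 0: 74 − 7.4 = 66.6 → 67.
H and S are unchanged.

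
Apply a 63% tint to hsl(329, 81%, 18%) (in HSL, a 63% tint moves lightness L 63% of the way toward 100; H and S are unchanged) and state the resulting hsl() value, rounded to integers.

L moves 63% from 18 toward 100: 18 + 51.66 = 69.66 → 70.
H and S are unchanged.

hsl(329, 81%, 70%)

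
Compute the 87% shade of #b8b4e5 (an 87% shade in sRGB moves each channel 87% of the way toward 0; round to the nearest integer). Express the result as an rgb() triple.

#b8b4e5 is rgb(184, 180, 229).
An 87% shade moves each channel 87% toward 0:
  R: 184 + 0.87×(0−184) = 184 − 160.08 = 23.92 → 24
  G: 180 + 0.87×(0−180) = 180 − 156.6 = 23.4 → 23
  B: 229 + 0.87×(0−229) = 229 − 199.23 = 29.77 → 30

rgb(24, 23, 30)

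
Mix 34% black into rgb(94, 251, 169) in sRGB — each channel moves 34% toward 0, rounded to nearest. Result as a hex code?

A 34% shade moves each channel 34% toward 0:
  R: 94 + 0.34×(0−94) = 94 − 31.96 = 62.04 → 62
  G: 251 − 85.34 = 165.66 → 166
  B: 169 − 57.46 = 111.54 → 112
rgb(62, 166, 112) = #3ea670.

#3ea670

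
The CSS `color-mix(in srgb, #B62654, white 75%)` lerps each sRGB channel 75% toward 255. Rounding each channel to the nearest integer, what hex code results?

#B62654 is rgb(182, 38, 84).
A 75% tint moves each channel 75% toward 255:
  R: 182 + 54.75 = 236.75 → 237
  G: 38 + 0.75×(255−38) = 38 + 162.75 = 200.75 → 201
  B: 84 + 0.75×(255−84) = 84 + 128.25 = 212.25 → 212
rgb(237, 201, 212) = #EDC9D4.

#EDC9D4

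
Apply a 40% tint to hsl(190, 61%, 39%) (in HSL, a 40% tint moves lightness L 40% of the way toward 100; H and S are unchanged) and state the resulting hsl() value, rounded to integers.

hsl(190, 61%, 63%)

L moves 40% from 39 toward 100: 39 + 24.4 = 63.4 → 63.
H and S are unchanged.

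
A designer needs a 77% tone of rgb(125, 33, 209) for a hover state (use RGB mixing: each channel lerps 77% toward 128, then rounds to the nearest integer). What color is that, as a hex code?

#7f6a93

A 77% tone moves each channel 77% toward 128:
  R: 125 + 0.77×(128−125) = 125 + 2.31 = 127.31 → 127
  G: 33 + 0.77×(128−33) = 33 + 73.15 = 106.15 → 106
  B: 209 − 62.37 = 146.63 → 147
rgb(127, 106, 147) = #7f6a93.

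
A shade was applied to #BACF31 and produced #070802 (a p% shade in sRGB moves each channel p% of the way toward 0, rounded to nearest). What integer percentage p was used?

#BACF31 is rgb(186, 207, 49); #070802 is rgb(7, 8, 2).
On the G channel (widest range): 8 ≈ 207 + (p/100)(0 − 207), so p ≈ 100×(8 − 207)/(0 − 207) = -19900/-207 = 96.14.
p = 96 reproduces all three channels after rounding.

96%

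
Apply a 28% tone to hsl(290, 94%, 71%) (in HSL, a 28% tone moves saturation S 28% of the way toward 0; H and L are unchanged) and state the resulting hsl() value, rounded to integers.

S moves 28% from 94 toward 0: 94 − 26.32 = 67.68 → 68.
H and L are unchanged.

hsl(290, 68%, 71%)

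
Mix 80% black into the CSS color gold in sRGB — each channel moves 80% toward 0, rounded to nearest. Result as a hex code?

#332b00

CSS gold is rgb(255, 215, 0).
Lerp each channel 80% toward 0:
  R: 255 + 0.8×(0−255) = 255 − 204 = 51 → 51
  G: 215 − 172 = 43 → 43
  B: 0 + 0.8×(0−0) = 0 + 0 = 0 → 0
rgb(51, 43, 0) = #332b00.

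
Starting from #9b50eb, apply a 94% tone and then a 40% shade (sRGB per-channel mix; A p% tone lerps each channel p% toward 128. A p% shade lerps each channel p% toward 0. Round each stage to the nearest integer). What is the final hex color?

#9b50eb is rgb(155, 80, 235).
Per channel, c → c + 0.94(128 − c):
  R: 155 − 25.38 = 129.62 → 130
  G: 80 + 45.12 = 125.12 → 125
  B: 235 − 100.58 = 134.42 → 134
After the tone: rgb(130, 125, 134) = #827d86.
A 40% shade moves each channel 40% toward 0:
  R: 130 + 0.4×(0−130) = 130 − 52 = 78 → 78
  G: 125 + 0.4×(0−125) = 125 − 50 = 75 → 75
  B: 134 + 0.4×(0−134) = 134 − 53.6 = 80.4 → 80
rgb(78, 75, 80) = #4e4b50.

#4e4b50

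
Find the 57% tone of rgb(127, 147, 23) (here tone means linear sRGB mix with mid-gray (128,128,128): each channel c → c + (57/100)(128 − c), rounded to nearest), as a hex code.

#808853

A 57% tone moves each channel 57% toward 128:
  R: 127 + 0.57 = 127.57 → 128
  G: 147 − 10.83 = 136.17 → 136
  B: 23 + 59.85 = 82.85 → 83
rgb(128, 136, 83) = #808853.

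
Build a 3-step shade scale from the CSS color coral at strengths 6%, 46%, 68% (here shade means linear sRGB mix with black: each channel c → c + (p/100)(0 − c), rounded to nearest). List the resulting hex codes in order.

CSS coral is rgb(255, 127, 80).
6%: (255 − 15.3 = 239.7→240, 127 − 7.62 = 119.38→119, 80 − 4.8 = 75.2→75) → #F0774B
46%: (255 − 117.3 = 137.7→138, 127 − 58.42 = 68.58→69, 80 − 36.8 = 43.2→43) → #8A452B
68%: (255 − 173.4 = 81.6→82, 127 − 86.36 = 40.64→41, 80 − 54.4 = 25.6→26) → #52291A

#F0774B, #8A452B, #52291A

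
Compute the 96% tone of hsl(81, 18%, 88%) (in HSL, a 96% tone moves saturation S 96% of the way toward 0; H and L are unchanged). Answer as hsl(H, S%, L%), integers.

hsl(81, 1%, 88%)

S moves 96% from 18 toward 0: 18 − 17.28 = 0.72 → 1.
H and L are unchanged.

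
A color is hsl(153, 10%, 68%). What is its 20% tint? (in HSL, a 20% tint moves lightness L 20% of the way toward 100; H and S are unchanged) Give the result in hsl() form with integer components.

hsl(153, 10%, 74%)

L moves 20% from 68 toward 100: 68 + 6.4 = 74.4 → 74.
H and S are unchanged.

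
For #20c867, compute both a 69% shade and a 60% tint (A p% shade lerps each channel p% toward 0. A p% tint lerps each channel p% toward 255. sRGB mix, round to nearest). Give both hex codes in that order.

#20c867 is rgb(32, 200, 103).
69% shade:
  R: 32 − 22.08 = 9.92 → 10
  G: 200 − 138 = 62 → 62
  B: 103 + 0.69×(0−103) = 103 − 71.07 = 31.93 → 32
  → #0a3e20
60% tint:
  R: 32 + 133.8 = 165.8 → 166
  G: 200 + 33 = 233 → 233
  B: 103 + 0.6×(255−103) = 103 + 91.2 = 194.2 → 194
  → #a6e9c2

#0a3e20, #a6e9c2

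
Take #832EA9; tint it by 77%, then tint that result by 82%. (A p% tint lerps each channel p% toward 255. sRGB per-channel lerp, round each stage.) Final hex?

#FAF6FB

#832EA9 is rgb(131, 46, 169).
A 77% tint moves each channel 77% toward 255:
  R: 131 + 0.77×(255−131) = 131 + 95.48 = 226.48 → 226
  G: 46 + 0.77×(255−46) = 46 + 160.93 = 206.93 → 207
  B: 169 + 0.77×(255−169) = 169 + 66.22 = 235.22 → 235
After the tint: rgb(226, 207, 235) = #E2CFEB.
Per channel, c → c + 0.82(255 − c):
  R: 226 + 0.82×(255−226) = 226 + 23.78 = 249.78 → 250
  G: 207 + 0.82×(255−207) = 207 + 39.36 = 246.36 → 246
  B: 235 + 16.4 = 251.4 → 251
rgb(250, 246, 251) = #FAF6FB.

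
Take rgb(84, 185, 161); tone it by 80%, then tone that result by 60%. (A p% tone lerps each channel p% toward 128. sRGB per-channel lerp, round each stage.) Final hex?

#7C8483

Per channel, c → c + 0.8(128 − c):
  R: 84 + 0.8×(128−84) = 84 + 35.2 = 119.2 → 119
  G: 185 + 0.8×(128−185) = 185 − 45.6 = 139.4 → 139
  B: 161 + 0.8×(128−161) = 161 − 26.4 = 134.6 → 135
After the tone: rgb(119, 139, 135) = #778B87.
Per channel, c → c + 0.6(128 − c):
  R: 119 + 0.6×(128−119) = 119 + 5.4 = 124.4 → 124
  G: 139 − 6.6 = 132.4 → 132
  B: 135 + 0.6×(128−135) = 135 − 4.2 = 130.8 → 131
rgb(124, 132, 131) = #7C8483.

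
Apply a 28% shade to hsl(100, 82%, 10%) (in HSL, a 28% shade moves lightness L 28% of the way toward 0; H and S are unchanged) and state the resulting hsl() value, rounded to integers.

hsl(100, 82%, 7%)

L moves 28% from 10 toward 0: 10 − 2.8 = 7.2 → 7.
H and S are unchanged.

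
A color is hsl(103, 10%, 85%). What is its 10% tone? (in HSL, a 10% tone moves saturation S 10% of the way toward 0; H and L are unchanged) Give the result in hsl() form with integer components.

S moves 10% from 10 toward 0: 10 − 1 = 9 → 9.
H and L are unchanged.

hsl(103, 9%, 85%)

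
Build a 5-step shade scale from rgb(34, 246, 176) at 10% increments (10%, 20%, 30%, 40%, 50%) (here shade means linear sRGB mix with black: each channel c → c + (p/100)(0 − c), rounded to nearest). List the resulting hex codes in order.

10%: (34 − 3.4 = 30.6→31, 246 − 24.6 = 221.4→221, 176 − 17.6 = 158.4→158) → #1fdd9e
20%: (34 − 6.8 = 27.2→27, 246 − 49.2 = 196.8→197, 176 − 35.2 = 140.8→141) → #1bc58d
30%: (34 − 10.2 = 23.8→24, 246 − 73.8 = 172.2→172, 176 − 52.8 = 123.2→123) → #18ac7b
40%: (34 − 13.6 = 20.4→20, 246 − 98.4 = 147.6→148, 176 − 70.4 = 105.6→106) → #14946a
50%: (34 − 17 = 17→17, 246 − 123 = 123→123, 176 − 88 = 88→88) → #117b58

#1fdd9e, #1bc58d, #18ac7b, #14946a, #117b58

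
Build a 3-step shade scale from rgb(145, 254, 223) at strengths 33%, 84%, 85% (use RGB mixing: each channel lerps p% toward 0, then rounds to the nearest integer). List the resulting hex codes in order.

33%: (145 − 47.85 = 97.15→97, 254 − 83.82 = 170.18→170, 223 − 73.59 = 149.41→149) → #61aa95
84%: (145 − 121.8 = 23.2→23, 254 − 213.36 = 40.64→41, 223 − 187.32 = 35.68→36) → #172924
85%: (145 − 123.25 = 21.75→22, 254 − 215.9 = 38.1→38, 223 − 189.55 = 33.45→33) → #162621

#61aa95, #172924, #162621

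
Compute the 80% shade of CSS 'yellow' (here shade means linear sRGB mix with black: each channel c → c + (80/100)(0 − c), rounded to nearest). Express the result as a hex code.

#333300

CSS yellow is rgb(255, 255, 0).
Lerp each channel 80% toward 0:
  R: 255 + 0.8×(0−255) = 255 − 204 = 51 → 51
  G: 255 + 0.8×(0−255) = 255 − 204 = 51 → 51
  B: 0 + 0 = 0 → 0
rgb(51, 51, 0) = #333300.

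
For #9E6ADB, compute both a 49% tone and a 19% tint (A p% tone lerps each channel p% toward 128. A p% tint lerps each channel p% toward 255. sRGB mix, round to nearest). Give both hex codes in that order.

#9E6ADB is rgb(158, 106, 219).
49% tone:
  R: 158 + 0.49×(128−158) = 158 − 14.7 = 143.3 → 143
  G: 106 + 0.49×(128−106) = 106 + 10.78 = 116.78 → 117
  B: 219 − 44.59 = 174.41 → 174
  → #8F75AE
19% tint:
  R: 158 + 18.43 = 176.43 → 176
  G: 106 + 0.19×(255−106) = 106 + 28.31 = 134.31 → 134
  B: 219 + 0.19×(255−219) = 219 + 6.84 = 225.84 → 226
  → #B086E2

#8F75AE, #B086E2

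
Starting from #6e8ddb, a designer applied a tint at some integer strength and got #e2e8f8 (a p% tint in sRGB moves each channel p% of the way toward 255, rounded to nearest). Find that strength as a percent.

80%

#6e8ddb is rgb(110, 141, 219); #e2e8f8 is rgb(226, 232, 248).
On the R channel (widest range): 226 ≈ 110 + (p/100)(255 − 110), so p ≈ 100×(226 − 110)/(255 − 110) = 11600/145 = 80.00.
p = 80 reproduces all three channels after rounding.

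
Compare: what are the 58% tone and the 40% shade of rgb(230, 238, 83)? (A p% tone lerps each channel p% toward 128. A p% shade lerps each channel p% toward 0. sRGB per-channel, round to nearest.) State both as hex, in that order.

58% tone:
  R: 230 − 59.16 = 170.84 → 171
  G: 238 − 63.8 = 174.2 → 174
  B: 83 + 26.1 = 109.1 → 109
  → #abae6d
40% shade:
  R: 230 + 0.4×(0−230) = 230 − 92 = 138 → 138
  G: 238 + 0.4×(0−238) = 238 − 95.2 = 142.8 → 143
  B: 83 − 33.2 = 49.8 → 50
  → #8a8f32

#abae6d, #8a8f32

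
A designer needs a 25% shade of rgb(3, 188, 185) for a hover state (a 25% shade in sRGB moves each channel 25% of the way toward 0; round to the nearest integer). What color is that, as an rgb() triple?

rgb(2, 141, 139)

Per channel, c → c + 0.25(0 − c):
  R: 3 − 0.75 = 2.25 → 2
  G: 188 − 47 = 141 → 141
  B: 185 − 46.25 = 138.75 → 139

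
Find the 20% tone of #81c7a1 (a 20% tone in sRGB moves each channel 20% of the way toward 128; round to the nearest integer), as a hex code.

#81b99a

#81c7a1 is rgb(129, 199, 161).
Lerp each channel 20% toward 128:
  R: 129 + 0.2×(128−129) = 129 − 0.2 = 128.8 → 129
  G: 199 − 14.2 = 184.8 → 185
  B: 161 + 0.2×(128−161) = 161 − 6.6 = 154.4 → 154
rgb(129, 185, 154) = #81b99a.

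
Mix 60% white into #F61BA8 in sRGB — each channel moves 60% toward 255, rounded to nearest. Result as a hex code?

#FBA4DC

#F61BA8 is rgb(246, 27, 168).
A 60% tint moves each channel 60% toward 255:
  R: 246 + 0.6×(255−246) = 246 + 5.4 = 251.4 → 251
  G: 27 + 0.6×(255−27) = 27 + 136.8 = 163.8 → 164
  B: 168 + 52.2 = 220.2 → 220
rgb(251, 164, 220) = #FBA4DC.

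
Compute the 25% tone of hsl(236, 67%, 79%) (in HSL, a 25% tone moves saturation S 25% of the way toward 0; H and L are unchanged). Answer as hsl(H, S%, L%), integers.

S moves 25% from 67 toward 0: 67 − 16.75 = 50.25 → 50.
H and L are unchanged.

hsl(236, 50%, 79%)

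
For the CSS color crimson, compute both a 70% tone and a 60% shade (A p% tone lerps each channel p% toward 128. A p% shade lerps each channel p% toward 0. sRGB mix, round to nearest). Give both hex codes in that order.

CSS crimson is rgb(220, 20, 60).
70% tone:
  R: 220 + 0.7×(128−220) = 220 − 64.4 = 155.6 → 156
  G: 20 + 75.6 = 95.6 → 96
  B: 60 + 0.7×(128−60) = 60 + 47.6 = 107.6 → 108
  → #9C606C
60% shade:
  R: 220 − 132 = 88 → 88
  G: 20 + 0.6×(0−20) = 20 − 12 = 8 → 8
  B: 60 + 0.6×(0−60) = 60 − 36 = 24 → 24
  → #580818

#9C606C, #580818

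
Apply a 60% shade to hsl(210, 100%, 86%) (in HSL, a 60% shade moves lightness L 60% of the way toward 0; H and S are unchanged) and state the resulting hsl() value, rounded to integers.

hsl(210, 100%, 34%)

L moves 60% from 86 toward 0: 86 − 51.6 = 34.4 → 34.
H and S are unchanged.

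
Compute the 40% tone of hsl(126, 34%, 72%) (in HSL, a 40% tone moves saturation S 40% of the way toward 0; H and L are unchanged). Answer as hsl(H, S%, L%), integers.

hsl(126, 20%, 72%)

S moves 40% from 34 toward 0: 34 − 13.6 = 20.4 → 20.
H and L are unchanged.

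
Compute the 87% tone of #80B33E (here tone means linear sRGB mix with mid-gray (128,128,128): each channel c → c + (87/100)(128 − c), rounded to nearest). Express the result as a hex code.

#808777

#80B33E is rgb(128, 179, 62).
Lerp each channel 87% toward 128:
  R: 128 + 0.87×(128−128) = 128 + 0 = 128 → 128
  G: 179 + 0.87×(128−179) = 179 − 44.37 = 134.63 → 135
  B: 62 + 0.87×(128−62) = 62 + 57.42 = 119.42 → 119
rgb(128, 135, 119) = #808777.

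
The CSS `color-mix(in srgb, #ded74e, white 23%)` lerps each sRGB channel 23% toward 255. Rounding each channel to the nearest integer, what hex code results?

#ded74e is rgb(222, 215, 78).
Lerp each channel 23% toward 255:
  R: 222 + 0.23×(255−222) = 222 + 7.59 = 229.59 → 230
  G: 215 + 9.2 = 224.2 → 224
  B: 78 + 40.71 = 118.71 → 119
rgb(230, 224, 119) = #e6e077.

#e6e077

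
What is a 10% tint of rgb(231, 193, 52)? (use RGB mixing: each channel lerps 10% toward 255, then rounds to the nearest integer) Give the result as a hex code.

#E9C748

Per channel, c → c + 0.1(255 − c):
  R: 231 + 0.1×(255−231) = 231 + 2.4 = 233.4 → 233
  G: 193 + 0.1×(255−193) = 193 + 6.2 = 199.2 → 199
  B: 52 + 0.1×(255−52) = 52 + 20.3 = 72.3 → 72
rgb(233, 199, 72) = #E9C748.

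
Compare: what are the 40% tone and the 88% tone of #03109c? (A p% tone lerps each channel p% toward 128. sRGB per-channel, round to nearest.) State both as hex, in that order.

#353d91, #717383

#03109c is rgb(3, 16, 156).
40% tone:
  R: 3 + 50 = 53 → 53
  G: 16 + 44.8 = 60.8 → 61
  B: 156 − 11.2 = 144.8 → 145
  → #353d91
88% tone:
  R: 3 + 110 = 113 → 113
  G: 16 + 0.88×(128−16) = 16 + 98.56 = 114.56 → 115
  B: 156 + 0.88×(128−156) = 156 − 24.64 = 131.36 → 131
  → #717383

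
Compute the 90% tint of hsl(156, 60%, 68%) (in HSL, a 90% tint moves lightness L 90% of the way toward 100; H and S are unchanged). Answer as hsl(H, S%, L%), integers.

hsl(156, 60%, 97%)

L moves 90% from 68 toward 100: 68 + 28.8 = 96.8 → 97.
H and S are unchanged.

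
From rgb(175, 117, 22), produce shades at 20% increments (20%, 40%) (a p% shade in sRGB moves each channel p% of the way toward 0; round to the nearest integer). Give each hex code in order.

20%: (175 − 35 = 140→140, 117 − 23.4 = 93.6→94, 22 − 4.4 = 17.6→18) → #8C5E12
40%: (175 − 70 = 105→105, 117 − 46.8 = 70.2→70, 22 − 8.8 = 13.2→13) → #69460D

#8C5E12, #69460D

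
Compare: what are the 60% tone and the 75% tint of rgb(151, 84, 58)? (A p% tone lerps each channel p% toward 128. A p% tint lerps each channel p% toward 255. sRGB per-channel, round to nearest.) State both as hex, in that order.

#896E64, #E5D4CE

60% tone:
  R: 151 − 13.8 = 137.2 → 137
  G: 84 + 0.6×(128−84) = 84 + 26.4 = 110.4 → 110
  B: 58 + 42 = 100 → 100
  → #896E64
75% tint:
  R: 151 + 0.75×(255−151) = 151 + 78 = 229 → 229
  G: 84 + 128.25 = 212.25 → 212
  B: 58 + 0.75×(255−58) = 58 + 147.75 = 205.75 → 206
  → #E5D4CE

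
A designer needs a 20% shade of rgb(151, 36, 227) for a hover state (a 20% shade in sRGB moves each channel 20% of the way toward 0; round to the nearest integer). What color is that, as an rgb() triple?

rgb(121, 29, 182)

A 20% shade moves each channel 20% toward 0:
  R: 151 + 0.2×(0−151) = 151 − 30.2 = 120.8 → 121
  G: 36 − 7.2 = 28.8 → 29
  B: 227 − 45.4 = 181.6 → 182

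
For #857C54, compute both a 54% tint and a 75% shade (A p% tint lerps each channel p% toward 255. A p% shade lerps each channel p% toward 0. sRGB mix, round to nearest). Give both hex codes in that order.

#857C54 is rgb(133, 124, 84).
54% tint:
  R: 133 + 65.88 = 198.88 → 199
  G: 124 + 70.74 = 194.74 → 195
  B: 84 + 92.34 = 176.34 → 176
  → #C7C3B0
75% shade:
  R: 133 + 0.75×(0−133) = 133 − 99.75 = 33.25 → 33
  G: 124 + 0.75×(0−124) = 124 − 93 = 31 → 31
  B: 84 + 0.75×(0−84) = 84 − 63 = 21 → 21
  → #211F15

#C7C3B0, #211F15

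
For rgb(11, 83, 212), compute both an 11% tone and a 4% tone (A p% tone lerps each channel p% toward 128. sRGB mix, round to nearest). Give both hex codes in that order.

11% tone:
  R: 11 + 0.11×(128−11) = 11 + 12.87 = 23.87 → 24
  G: 83 + 4.95 = 87.95 → 88
  B: 212 + 0.11×(128−212) = 212 − 9.24 = 202.76 → 203
  → #1858CB
4% tone:
  R: 11 + 4.68 = 15.68 → 16
  G: 83 + 1.8 = 84.8 → 85
  B: 212 + 0.04×(128−212) = 212 − 3.36 = 208.64 → 209
  → #1055D1

#1858CB, #1055D1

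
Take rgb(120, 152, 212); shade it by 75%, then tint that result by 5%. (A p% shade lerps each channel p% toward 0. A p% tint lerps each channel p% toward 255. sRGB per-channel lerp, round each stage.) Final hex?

#29313F

A 75% shade moves each channel 75% toward 0:
  R: 120 + 0.75×(0−120) = 120 − 90 = 30 → 30
  G: 152 + 0.75×(0−152) = 152 − 114 = 38 → 38
  B: 212 + 0.75×(0−212) = 212 − 159 = 53 → 53
After the shade: rgb(30, 38, 53) = #1E2635.
Per channel, c → c + 0.05(255 − c):
  R: 30 + 11.25 = 41.25 → 41
  G: 38 + 0.05×(255−38) = 38 + 10.85 = 48.85 → 49
  B: 53 + 0.05×(255−53) = 53 + 10.1 = 63.1 → 63
rgb(41, 49, 63) = #29313F.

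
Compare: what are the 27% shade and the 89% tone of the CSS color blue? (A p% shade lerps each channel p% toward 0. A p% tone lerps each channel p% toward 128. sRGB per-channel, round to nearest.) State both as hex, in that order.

CSS blue is rgb(0, 0, 255).
27% shade:
  R: 0 + 0 = 0 → 0
  G: 0 + 0 = 0 → 0
  B: 255 + 0.27×(0−255) = 255 − 68.85 = 186.15 → 186
  → #0000BA
89% tone:
  R: 0 + 0.89×(128−0) = 0 + 113.92 = 113.92 → 114
  G: 0 + 113.92 = 113.92 → 114
  B: 255 + 0.89×(128−255) = 255 − 113.03 = 141.97 → 142
  → #72728E

#0000BA, #72728E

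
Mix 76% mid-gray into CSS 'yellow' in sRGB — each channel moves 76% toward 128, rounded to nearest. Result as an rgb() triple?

CSS yellow is rgb(255, 255, 0).
Lerp each channel 76% toward 128:
  R: 255 − 96.52 = 158.48 → 158
  G: 255 + 0.76×(128−255) = 255 − 96.52 = 158.48 → 158
  B: 0 + 0.76×(128−0) = 0 + 97.28 = 97.28 → 97

rgb(158, 158, 97)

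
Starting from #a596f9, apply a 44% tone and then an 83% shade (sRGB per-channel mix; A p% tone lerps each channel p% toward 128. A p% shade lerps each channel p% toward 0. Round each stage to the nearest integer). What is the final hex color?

#191821

#a596f9 is rgb(165, 150, 249).
Lerp each channel 44% toward 128:
  R: 165 + 0.44×(128−165) = 165 − 16.28 = 148.72 → 149
  G: 150 + 0.44×(128−150) = 150 − 9.68 = 140.32 → 140
  B: 249 − 53.24 = 195.76 → 196
After the tone: rgb(149, 140, 196) = #958cc4.
Per channel, c → c + 0.83(0 − c):
  R: 149 + 0.83×(0−149) = 149 − 123.67 = 25.33 → 25
  G: 140 − 116.2 = 23.8 → 24
  B: 196 + 0.83×(0−196) = 196 − 162.68 = 33.32 → 33
rgb(25, 24, 33) = #191821.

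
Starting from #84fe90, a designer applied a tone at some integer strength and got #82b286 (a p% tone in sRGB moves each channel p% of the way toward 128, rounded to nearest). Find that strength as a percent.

60%

#84fe90 is rgb(132, 254, 144); #82b286 is rgb(130, 178, 134).
On the G channel (widest range): 178 ≈ 254 + (p/100)(128 − 254), so p ≈ 100×(178 − 254)/(128 − 254) = -7600/-126 = 60.32.
p = 60 reproduces all three channels after rounding.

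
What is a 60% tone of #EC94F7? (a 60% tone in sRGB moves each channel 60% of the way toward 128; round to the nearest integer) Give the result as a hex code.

#AB88B0

#EC94F7 is rgb(236, 148, 247).
Per channel, c → c + 0.6(128 − c):
  R: 236 + 0.6×(128−236) = 236 − 64.8 = 171.2 → 171
  G: 148 + 0.6×(128−148) = 148 − 12 = 136 → 136
  B: 247 + 0.6×(128−247) = 247 − 71.4 = 175.6 → 176
rgb(171, 136, 176) = #AB88B0.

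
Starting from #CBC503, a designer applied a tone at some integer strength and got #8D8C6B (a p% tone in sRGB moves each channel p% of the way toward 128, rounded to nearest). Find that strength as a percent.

83%

#CBC503 is rgb(203, 197, 3); #8D8C6B is rgb(141, 140, 107).
On the B channel (widest range): 107 ≈ 3 + (p/100)(128 − 3), so p ≈ 100×(107 − 3)/(128 − 3) = 10400/125 = 83.20.
p = 83 reproduces all three channels after rounding.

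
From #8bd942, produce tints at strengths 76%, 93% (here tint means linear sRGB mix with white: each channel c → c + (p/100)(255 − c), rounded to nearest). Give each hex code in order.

#8bd942 is rgb(139, 217, 66).
76%: (139 + 88.16 = 227.16→227, 217 + 28.88 = 245.88→246, 66 + 143.64 = 209.64→210) → #e3f6d2
93%: (139 + 107.88 = 246.88→247, 217 + 35.34 = 252.34→252, 66 + 175.77 = 241.77→242) → #f7fcf2

#e3f6d2, #f7fcf2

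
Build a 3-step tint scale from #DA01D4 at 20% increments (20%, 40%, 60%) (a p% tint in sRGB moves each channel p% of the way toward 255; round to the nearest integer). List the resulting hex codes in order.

#E134DD, #E967E5, #F099EE

#DA01D4 is rgb(218, 1, 212).
20%: (218 + 7.4 = 225.4→225, 1 + 50.8 = 51.8→52, 212 + 8.6 = 220.6→221) → #E134DD
40%: (218 + 14.8 = 232.8→233, 1 + 101.6 = 102.6→103, 212 + 17.2 = 229.2→229) → #E967E5
60%: (218 + 22.2 = 240.2→240, 1 + 152.4 = 153.4→153, 212 + 25.8 = 237.8→238) → #F099EE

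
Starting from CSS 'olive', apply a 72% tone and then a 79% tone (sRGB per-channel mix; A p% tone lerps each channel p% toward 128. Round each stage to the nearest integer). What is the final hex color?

#808078

CSS olive is rgb(128, 128, 0).
A 72% tone moves each channel 72% toward 128:
  R: 128 + 0 = 128 → 128
  G: 128 + 0.72×(128−128) = 128 + 0 = 128 → 128
  B: 0 + 0.72×(128−0) = 0 + 92.16 = 92.16 → 92
After the tone: rgb(128, 128, 92) = #80805c.
Lerp each channel 79% toward 128:
  R: 128 + 0 = 128 → 128
  G: 128 + 0 = 128 → 128
  B: 92 + 0.79×(128−92) = 92 + 28.44 = 120.44 → 120
rgb(128, 128, 120) = #808078.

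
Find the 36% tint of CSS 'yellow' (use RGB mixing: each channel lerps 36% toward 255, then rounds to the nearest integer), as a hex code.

#FFFF5C

CSS yellow is rgb(255, 255, 0).
A 36% tint moves each channel 36% toward 255:
  R: 255 + 0.36×(255−255) = 255 + 0 = 255 → 255
  G: 255 + 0 = 255 → 255
  B: 0 + 91.8 = 91.8 → 92
rgb(255, 255, 92) = #FFFF5C.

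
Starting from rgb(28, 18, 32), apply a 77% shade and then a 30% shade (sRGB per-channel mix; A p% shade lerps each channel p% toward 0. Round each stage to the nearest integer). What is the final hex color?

Per channel, c → c + 0.77(0 − c):
  R: 28 − 21.56 = 6.44 → 6
  G: 18 + 0.77×(0−18) = 18 − 13.86 = 4.14 → 4
  B: 32 + 0.77×(0−32) = 32 − 24.64 = 7.36 → 7
After the shade: rgb(6, 4, 7) = #060407.
Lerp each channel 30% toward 0:
  R: 6 − 1.8 = 4.2 → 4
  G: 4 − 1.2 = 2.8 → 3
  B: 7 + 0.3×(0−7) = 7 − 2.1 = 4.9 → 5
rgb(4, 3, 5) = #040305.

#040305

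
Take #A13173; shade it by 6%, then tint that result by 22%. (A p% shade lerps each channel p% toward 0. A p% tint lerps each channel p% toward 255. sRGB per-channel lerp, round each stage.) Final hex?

#A13173 is rgb(161, 49, 115).
A 6% shade moves each channel 6% toward 0:
  R: 161 − 9.66 = 151.34 → 151
  G: 49 + 0.06×(0−49) = 49 − 2.94 = 46.06 → 46
  B: 115 − 6.9 = 108.1 → 108
After the shade: rgb(151, 46, 108) = #972E6C.
Per channel, c → c + 0.22(255 − c):
  R: 151 + 22.88 = 173.88 → 174
  G: 46 + 45.98 = 91.98 → 92
  B: 108 + 0.22×(255−108) = 108 + 32.34 = 140.34 → 140
rgb(174, 92, 140) = #AE5C8C.

#AE5C8C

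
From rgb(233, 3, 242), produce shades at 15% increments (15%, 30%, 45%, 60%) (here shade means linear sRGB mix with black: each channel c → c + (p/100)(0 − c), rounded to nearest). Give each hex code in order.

#C603CE, #A302A9, #800285, #5D0161

15%: (233 − 34.95 = 198.05→198, 3→3, 242 − 36.3 = 205.7→206) → #C603CE
30%: (233 − 69.9 = 163.1→163, 3 − 0.9 = 2.1→2, 242 − 72.6 = 169.4→169) → #A302A9
45%: (233 − 104.85 = 128.15→128, 3 − 1.35 = 1.65→2, 242 − 108.9 = 133.1→133) → #800285
60%: (233 − 139.8 = 93.2→93, 3 − 1.8 = 1.2→1, 242 − 145.2 = 96.8→97) → #5D0161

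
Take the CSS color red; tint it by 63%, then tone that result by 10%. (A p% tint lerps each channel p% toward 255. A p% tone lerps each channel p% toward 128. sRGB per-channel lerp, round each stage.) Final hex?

CSS red is rgb(255, 0, 0).
Per channel, c → c + 0.63(255 − c):
  R: 255 + 0 = 255 → 255
  G: 0 + 160.65 = 160.65 → 161
  B: 0 + 160.65 = 160.65 → 161
After the tint: rgb(255, 161, 161) = #FFA1A1.
Lerp each channel 10% toward 128:
  R: 255 + 0.1×(128−255) = 255 − 12.7 = 242.3 → 242
  G: 161 − 3.3 = 157.7 → 158
  B: 161 + 0.1×(128−161) = 161 − 3.3 = 157.7 → 158
rgb(242, 158, 158) = #F29E9E.

#F29E9E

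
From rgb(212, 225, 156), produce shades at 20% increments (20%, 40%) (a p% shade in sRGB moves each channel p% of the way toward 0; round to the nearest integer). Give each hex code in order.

20%: (212 − 42.4 = 169.6→170, 225 − 45 = 180→180, 156 − 31.2 = 124.8→125) → #aab47d
40%: (212 − 84.8 = 127.2→127, 225 − 90 = 135→135, 156 − 62.4 = 93.6→94) → #7f875e

#aab47d, #7f875e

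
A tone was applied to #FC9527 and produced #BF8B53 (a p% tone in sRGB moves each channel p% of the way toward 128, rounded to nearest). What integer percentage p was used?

49%

#FC9527 is rgb(252, 149, 39); #BF8B53 is rgb(191, 139, 83).
On the R channel (widest range): 191 ≈ 252 + (p/100)(128 − 252), so p ≈ 100×(191 − 252)/(128 − 252) = -6100/-124 = 49.19.
p = 49 reproduces all three channels after rounding.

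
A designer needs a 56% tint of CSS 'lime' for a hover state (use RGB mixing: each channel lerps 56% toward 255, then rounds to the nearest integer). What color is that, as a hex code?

CSS lime is rgb(0, 255, 0).
A 56% tint moves each channel 56% toward 255:
  R: 0 + 0.56×(255−0) = 0 + 142.8 = 142.8 → 143
  G: 255 + 0.56×(255−255) = 255 + 0 = 255 → 255
  B: 0 + 0.56×(255−0) = 0 + 142.8 = 142.8 → 143
rgb(143, 255, 143) = #8FFF8F.

#8FFF8F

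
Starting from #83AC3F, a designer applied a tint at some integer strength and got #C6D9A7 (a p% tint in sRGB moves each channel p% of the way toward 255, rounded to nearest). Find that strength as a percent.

54%

#83AC3F is rgb(131, 172, 63); #C6D9A7 is rgb(198, 217, 167).
On the B channel (widest range): 167 ≈ 63 + (p/100)(255 − 63), so p ≈ 100×(167 − 63)/(255 − 63) = 10400/192 = 54.17.
p = 54 reproduces all three channels after rounding.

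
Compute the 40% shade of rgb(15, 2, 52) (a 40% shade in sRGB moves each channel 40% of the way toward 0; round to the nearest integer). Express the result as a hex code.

#09011F

A 40% shade moves each channel 40% toward 0:
  R: 15 + 0.4×(0−15) = 15 − 6 = 9 → 9
  G: 2 − 0.8 = 1.2 → 1
  B: 52 + 0.4×(0−52) = 52 − 20.8 = 31.2 → 31
rgb(9, 1, 31) = #09011F.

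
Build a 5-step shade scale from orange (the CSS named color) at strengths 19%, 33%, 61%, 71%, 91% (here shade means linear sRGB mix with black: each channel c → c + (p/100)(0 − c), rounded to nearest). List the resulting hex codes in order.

CSS orange is rgb(255, 165, 0).
19%: (255 − 48.45 = 206.55→207, 165 − 31.35 = 133.65→134, 0→0) → #CF8600
33%: (255 − 84.15 = 170.85→171, 165 − 54.45 = 110.55→111, 0→0) → #AB6F00
61%: (255 − 155.55 = 99.45→99, 165 − 100.65 = 64.35→64, 0→0) → #634000
71%: (255 − 181.05 = 73.95→74, 165 − 117.15 = 47.85→48, 0→0) → #4A3000
91%: (255 − 232.05 = 22.95→23, 165 − 150.15 = 14.85→15, 0→0) → #170F00

#CF8600, #AB6F00, #634000, #4A3000, #170F00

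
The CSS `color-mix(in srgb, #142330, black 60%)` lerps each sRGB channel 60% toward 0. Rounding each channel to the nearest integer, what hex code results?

#080E13

#142330 is rgb(20, 35, 48).
Per channel, c → c + 0.6(0 − c):
  R: 20 + 0.6×(0−20) = 20 − 12 = 8 → 8
  G: 35 − 21 = 14 → 14
  B: 48 + 0.6×(0−48) = 48 − 28.8 = 19.2 → 19
rgb(8, 14, 19) = #080E13.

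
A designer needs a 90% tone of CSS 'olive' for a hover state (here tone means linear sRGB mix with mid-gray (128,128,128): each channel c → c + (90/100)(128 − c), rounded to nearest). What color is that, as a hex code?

#808073

CSS olive is rgb(128, 128, 0).
Per channel, c → c + 0.9(128 − c):
  R: 128 + 0 = 128 → 128
  G: 128 + 0.9×(128−128) = 128 + 0 = 128 → 128
  B: 0 + 0.9×(128−0) = 0 + 115.2 = 115.2 → 115
rgb(128, 128, 115) = #808073.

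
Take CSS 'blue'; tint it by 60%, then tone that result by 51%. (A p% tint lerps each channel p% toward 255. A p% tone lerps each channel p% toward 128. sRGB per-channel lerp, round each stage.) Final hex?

#8c8cbe

CSS blue is rgb(0, 0, 255).
A 60% tint moves each channel 60% toward 255:
  R: 0 + 153 = 153 → 153
  G: 0 + 153 = 153 → 153
  B: 255 + 0.6×(255−255) = 255 + 0 = 255 → 255
After the tint: rgb(153, 153, 255) = #9999ff.
Lerp each channel 51% toward 128:
  R: 153 + 0.51×(128−153) = 153 − 12.75 = 140.25 → 140
  G: 153 + 0.51×(128−153) = 153 − 12.75 = 140.25 → 140
  B: 255 − 64.77 = 190.23 → 190
rgb(140, 140, 190) = #8c8cbe.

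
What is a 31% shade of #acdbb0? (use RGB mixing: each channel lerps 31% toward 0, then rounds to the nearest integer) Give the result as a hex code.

#acdbb0 is rgb(172, 219, 176).
A 31% shade moves each channel 31% toward 0:
  R: 172 + 0.31×(0−172) = 172 − 53.32 = 118.68 → 119
  G: 219 + 0.31×(0−219) = 219 − 67.89 = 151.11 → 151
  B: 176 + 0.31×(0−176) = 176 − 54.56 = 121.44 → 121
rgb(119, 151, 121) = #779779.

#779779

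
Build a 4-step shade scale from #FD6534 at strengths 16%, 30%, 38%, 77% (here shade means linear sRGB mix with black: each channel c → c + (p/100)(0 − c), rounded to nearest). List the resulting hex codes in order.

#D5552C, #B14724, #9D3F20, #3A170C

#FD6534 is rgb(253, 101, 52).
16%: (253 − 40.48 = 212.52→213, 101 − 16.16 = 84.84→85, 52 − 8.32 = 43.68→44) → #D5552C
30%: (253 − 75.9 = 177.1→177, 101 − 30.3 = 70.7→71, 52 − 15.6 = 36.4→36) → #B14724
38%: (253 − 96.14 = 156.86→157, 101 − 38.38 = 62.62→63, 52 − 19.76 = 32.24→32) → #9D3F20
77%: (253 − 194.81 = 58.19→58, 101 − 77.77 = 23.23→23, 52 − 40.04 = 11.96→12) → #3A170C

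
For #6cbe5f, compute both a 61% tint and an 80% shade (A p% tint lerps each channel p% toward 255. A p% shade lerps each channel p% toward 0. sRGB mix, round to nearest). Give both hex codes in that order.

#6cbe5f is rgb(108, 190, 95).
61% tint:
  R: 108 + 0.61×(255−108) = 108 + 89.67 = 197.67 → 198
  G: 190 + 39.65 = 229.65 → 230
  B: 95 + 0.61×(255−95) = 95 + 97.6 = 192.6 → 193
  → #c6e6c1
80% shade:
  R: 108 + 0.8×(0−108) = 108 − 86.4 = 21.6 → 22
  G: 190 − 152 = 38 → 38
  B: 95 + 0.8×(0−95) = 95 − 76 = 19 → 19
  → #162613

#c6e6c1, #162613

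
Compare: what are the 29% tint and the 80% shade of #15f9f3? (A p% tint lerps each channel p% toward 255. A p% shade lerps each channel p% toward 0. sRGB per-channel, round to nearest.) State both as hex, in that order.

#59fbf6, #043231

#15f9f3 is rgb(21, 249, 243).
29% tint:
  R: 21 + 0.29×(255−21) = 21 + 67.86 = 88.86 → 89
  G: 249 + 0.29×(255−249) = 249 + 1.74 = 250.74 → 251
  B: 243 + 3.48 = 246.48 → 246
  → #59fbf6
80% shade:
  R: 21 + 0.8×(0−21) = 21 − 16.8 = 4.2 → 4
  G: 249 + 0.8×(0−249) = 249 − 199.2 = 49.8 → 50
  B: 243 + 0.8×(0−243) = 243 − 194.4 = 48.6 → 49
  → #043231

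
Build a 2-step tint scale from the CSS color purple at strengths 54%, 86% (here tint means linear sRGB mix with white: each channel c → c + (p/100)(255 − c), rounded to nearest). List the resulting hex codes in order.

#C58AC5, #EDDBED

CSS purple is rgb(128, 0, 128).
54%: (128 + 68.58 = 196.58→197, 0 + 137.7 = 137.7→138, 128 + 68.58 = 196.58→197) → #C58AC5
86%: (128 + 109.22 = 237.22→237, 0 + 219.3 = 219.3→219, 128 + 109.22 = 237.22→237) → #EDDBED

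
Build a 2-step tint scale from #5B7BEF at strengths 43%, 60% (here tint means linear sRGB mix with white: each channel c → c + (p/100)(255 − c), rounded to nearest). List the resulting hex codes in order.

#5B7BEF is rgb(91, 123, 239).
43%: (91 + 70.52 = 161.52→162, 123 + 56.76 = 179.76→180, 239 + 6.88 = 245.88→246) → #A2B4F6
60%: (91 + 98.4 = 189.4→189, 123 + 79.2 = 202.2→202, 239 + 9.6 = 248.6→249) → #BDCAF9

#A2B4F6, #BDCAF9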